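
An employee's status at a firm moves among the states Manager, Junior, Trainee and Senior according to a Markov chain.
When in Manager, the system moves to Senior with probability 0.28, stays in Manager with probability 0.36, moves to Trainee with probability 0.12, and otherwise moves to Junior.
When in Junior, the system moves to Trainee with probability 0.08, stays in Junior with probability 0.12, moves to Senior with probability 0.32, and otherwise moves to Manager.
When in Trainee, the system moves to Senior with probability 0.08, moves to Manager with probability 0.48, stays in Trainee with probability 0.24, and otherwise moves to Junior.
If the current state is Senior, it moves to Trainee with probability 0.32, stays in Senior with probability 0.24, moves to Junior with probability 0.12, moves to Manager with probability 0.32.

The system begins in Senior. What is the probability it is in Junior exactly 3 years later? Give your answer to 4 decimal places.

Propagate the distribution vector 3 years from Senior.
After 0 years: (0.0000, 0.0000, 0.0000, 1.0000)
After 1 year: (0.3200, 0.1200, 0.3200, 0.2400)
After 2 years: (0.4032, 0.1840, 0.2016, 0.2112)
After 3 years: (0.3978, 0.1845, 0.1791, 0.2386)
P(in Junior after 3 years) = 0.1845

0.1845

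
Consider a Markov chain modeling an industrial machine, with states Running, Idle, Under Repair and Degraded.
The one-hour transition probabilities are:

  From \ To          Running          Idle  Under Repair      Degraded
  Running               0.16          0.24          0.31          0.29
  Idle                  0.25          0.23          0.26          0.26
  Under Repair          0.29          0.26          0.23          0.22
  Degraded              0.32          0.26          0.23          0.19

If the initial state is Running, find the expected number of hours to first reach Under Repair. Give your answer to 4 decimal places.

3.6062

Let t(s) be the expected number of hours to first reach Under Repair from state s, with t(Under Repair) = 0. Conditioning on the first hour:
t(Running) = 1 + 0.16·t(Running) + 0.24·t(Idle) + 0.29·t(Degraded)
t(Idle) = 1 + 0.25·t(Running) + 0.23·t(Idle) + 0.26·t(Degraded)
t(Degraded) = 1 + 0.32·t(Running) + 0.26·t(Idle) + 0.19·t(Degraded)
Solving: t(Running) = 3.6062, t(Idle) = 3.7768, t(Degraded) = 3.8715.
Expected hours from Running to Under Repair: 3.6062.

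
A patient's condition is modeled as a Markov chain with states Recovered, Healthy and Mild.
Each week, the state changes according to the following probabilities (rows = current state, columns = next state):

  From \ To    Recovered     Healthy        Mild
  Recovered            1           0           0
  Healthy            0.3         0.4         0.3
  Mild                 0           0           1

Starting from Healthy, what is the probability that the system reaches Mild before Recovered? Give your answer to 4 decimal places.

0.5000

Let h(s) be the probability of absorption at Mild starting from transient state s. Then h(Mild) = 1 and h(Recovered) = 0. By first-step analysis:
h(Healthy) = 0.3·0 + 0.4·h(Healthy) + 0.3·1
Solving: h(Healthy) = 0.5000.
Starting from Healthy, the probability is 0.5000.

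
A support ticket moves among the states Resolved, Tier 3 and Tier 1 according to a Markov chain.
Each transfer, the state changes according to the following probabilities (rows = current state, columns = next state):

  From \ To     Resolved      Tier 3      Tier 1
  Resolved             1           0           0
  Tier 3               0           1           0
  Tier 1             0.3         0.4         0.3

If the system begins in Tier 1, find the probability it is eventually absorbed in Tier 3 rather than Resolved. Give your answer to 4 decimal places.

Let h(s) be the probability of absorption at Tier 3 starting from transient state s. Then h(Tier 3) = 1 and h(Resolved) = 0. By first-step analysis:
h(Tier 1) = 0.3·0 + 0.4·1 + 0.3·h(Tier 1)
Solving: h(Tier 1) = 0.5714.
Starting from Tier 1, the probability is 0.5714.

0.5714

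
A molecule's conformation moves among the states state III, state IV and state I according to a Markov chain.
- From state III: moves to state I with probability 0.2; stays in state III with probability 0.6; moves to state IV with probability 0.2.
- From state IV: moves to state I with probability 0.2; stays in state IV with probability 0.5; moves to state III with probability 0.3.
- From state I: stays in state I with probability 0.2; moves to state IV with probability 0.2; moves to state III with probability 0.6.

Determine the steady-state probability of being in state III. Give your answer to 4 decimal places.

0.5143

Let the stationary distribution be π with π = πP and π_1 + π_2 + π_3 = 1.
π_1 = 0.6·π_1 + 0.3·π_2 + 0.6·π_3
π_2 = 0.2·π_1 + 0.5·π_2 + 0.2·π_3
Solving with the normalization constraint gives π = (0.5143, 0.2857, 0.2000).
So the stationary probability of state III is 0.5143.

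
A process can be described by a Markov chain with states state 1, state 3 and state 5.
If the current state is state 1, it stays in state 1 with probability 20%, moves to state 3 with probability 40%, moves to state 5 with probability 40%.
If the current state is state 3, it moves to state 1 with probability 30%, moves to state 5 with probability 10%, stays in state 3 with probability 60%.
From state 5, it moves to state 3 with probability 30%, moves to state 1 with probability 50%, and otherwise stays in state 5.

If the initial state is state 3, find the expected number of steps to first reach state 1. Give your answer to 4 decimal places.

Let t(s) be the expected number of steps to first reach state 1 from state s, with t(state 1) = 0. Conditioning on the first step:
t(state 3) = 1 + 0.6·t(state 3) + 0.1·t(state 5)
t(state 5) = 1 + 0.3·t(state 3) + 0.2·t(state 5)
Solving: t(state 3) = 3.1034, t(state 5) = 2.4138.
Expected steps from state 3 to state 1: 3.1034.

3.1034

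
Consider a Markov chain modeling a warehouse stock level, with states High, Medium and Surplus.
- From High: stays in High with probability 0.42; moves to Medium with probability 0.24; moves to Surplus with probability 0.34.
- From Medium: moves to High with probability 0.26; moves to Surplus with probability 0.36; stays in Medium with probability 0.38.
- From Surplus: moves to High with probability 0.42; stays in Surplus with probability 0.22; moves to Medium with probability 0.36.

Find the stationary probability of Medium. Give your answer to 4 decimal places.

Let the stationary distribution be π with π = πP and π_1 + π_2 + π_3 = 1.
π_1 = 0.42·π_1 + 0.26·π_2 + 0.42·π_3
π_2 = 0.24·π_1 + 0.38·π_2 + 0.36·π_3
Solving with the normalization constraint gives π = (0.3684, 0.3222, 0.3093).
So the stationary probability of Medium is 0.3222.

0.3222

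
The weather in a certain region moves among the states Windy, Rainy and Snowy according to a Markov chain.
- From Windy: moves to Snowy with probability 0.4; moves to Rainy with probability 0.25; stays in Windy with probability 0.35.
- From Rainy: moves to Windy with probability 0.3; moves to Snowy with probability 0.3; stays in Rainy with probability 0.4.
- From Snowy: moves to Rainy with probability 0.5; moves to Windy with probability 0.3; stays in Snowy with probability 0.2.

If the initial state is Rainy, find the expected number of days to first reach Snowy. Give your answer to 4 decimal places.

3.0159

Let t(s) be the expected number of days to first reach Snowy from state s, with t(Snowy) = 0. Conditioning on the first day:
t(Windy) = 1 + 0.35·t(Windy) + 0.25·t(Rainy)
t(Rainy) = 1 + 0.3·t(Windy) + 0.4·t(Rainy)
Solving: t(Windy) = 2.6984, t(Rainy) = 3.0159.
Expected days from Rainy to Snowy: 3.0159.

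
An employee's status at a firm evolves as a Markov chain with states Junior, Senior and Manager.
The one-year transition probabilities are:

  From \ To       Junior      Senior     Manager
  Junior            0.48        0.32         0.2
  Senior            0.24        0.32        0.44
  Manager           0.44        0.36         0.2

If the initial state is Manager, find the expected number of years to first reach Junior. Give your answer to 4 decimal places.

Let t(s) be the expected number of years to first reach Junior from state s, with t(Junior) = 0. Conditioning on the first year:
t(Senior) = 1 + 0.32·t(Senior) + 0.44·t(Manager)
t(Manager) = 1 + 0.36·t(Senior) + 0.2·t(Manager)
Solving: t(Senior) = 3.2158, t(Manager) = 2.6971.
Expected years from Manager to Junior: 2.6971.

2.6971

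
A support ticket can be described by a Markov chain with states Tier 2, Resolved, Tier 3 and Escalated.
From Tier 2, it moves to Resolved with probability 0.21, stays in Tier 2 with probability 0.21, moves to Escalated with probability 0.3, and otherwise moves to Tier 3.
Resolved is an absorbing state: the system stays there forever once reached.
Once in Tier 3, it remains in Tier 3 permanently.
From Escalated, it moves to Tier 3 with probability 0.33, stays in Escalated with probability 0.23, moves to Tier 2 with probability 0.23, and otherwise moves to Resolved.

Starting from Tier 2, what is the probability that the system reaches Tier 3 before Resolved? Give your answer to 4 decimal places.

0.5833

Let h(s) be the probability of absorption at Tier 3 starting from transient state s. Then h(Tier 3) = 1 and h(Resolved) = 0. By first-step analysis:
h(Tier 2) = 0.21·h(Tier 2) + 0.21·0 + 0.28·1 + 0.3·h(Escalated)
h(Escalated) = 0.23·h(Tier 2) + 0.21·0 + 0.33·1 + 0.23·h(Escalated)
Solving: h(Tier 2) = 0.5833, h(Escalated) = 0.6028.
Starting from Tier 2, the probability is 0.5833.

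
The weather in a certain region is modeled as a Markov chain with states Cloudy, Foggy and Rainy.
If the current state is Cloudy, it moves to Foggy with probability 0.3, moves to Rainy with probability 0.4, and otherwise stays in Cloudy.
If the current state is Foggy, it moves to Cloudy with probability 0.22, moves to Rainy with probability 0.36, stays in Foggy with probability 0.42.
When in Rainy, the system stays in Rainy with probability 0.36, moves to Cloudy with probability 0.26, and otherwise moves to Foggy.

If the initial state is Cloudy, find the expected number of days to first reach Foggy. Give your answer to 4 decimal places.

Let t(s) be the expected number of days to first reach Foggy from state s, with t(Foggy) = 0. Conditioning on the first day:
t(Cloudy) = 1 + 0.3·t(Cloudy) + 0.4·t(Rainy)
t(Rainy) = 1 + 0.26·t(Cloudy) + 0.36·t(Rainy)
Solving: t(Cloudy) = 3.0233, t(Rainy) = 2.7907.
Expected days from Cloudy to Foggy: 3.0233.

3.0233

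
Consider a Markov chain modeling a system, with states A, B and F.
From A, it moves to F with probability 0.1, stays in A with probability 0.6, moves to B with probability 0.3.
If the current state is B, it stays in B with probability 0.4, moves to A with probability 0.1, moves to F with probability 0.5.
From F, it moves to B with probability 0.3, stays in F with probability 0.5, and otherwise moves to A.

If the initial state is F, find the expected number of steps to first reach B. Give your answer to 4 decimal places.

3.3333

Let t(s) be the expected number of steps to first reach B from state s, with t(B) = 0. Conditioning on the first step:
t(A) = 1 + 0.6·t(A) + 0.1·t(F)
t(F) = 1 + 0.2·t(A) + 0.5·t(F)
Solving: t(A) = 3.3333, t(F) = 3.3333.
Expected steps from F to B: 3.3333.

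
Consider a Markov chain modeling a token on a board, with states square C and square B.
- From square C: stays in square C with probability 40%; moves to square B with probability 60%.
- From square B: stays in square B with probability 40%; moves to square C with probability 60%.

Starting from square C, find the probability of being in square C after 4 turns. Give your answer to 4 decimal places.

0.5008

Propagate the distribution vector 4 turns from square C.
After 0 turns: (1.0000, 0.0000)
After 1 turn: (0.4000, 0.6000)
After 2 turns: (0.5200, 0.4800)
After 3 turns: (0.4960, 0.5040)
After 4 turns: (0.5008, 0.4992)
P(in square C after 4 turns) = 0.5008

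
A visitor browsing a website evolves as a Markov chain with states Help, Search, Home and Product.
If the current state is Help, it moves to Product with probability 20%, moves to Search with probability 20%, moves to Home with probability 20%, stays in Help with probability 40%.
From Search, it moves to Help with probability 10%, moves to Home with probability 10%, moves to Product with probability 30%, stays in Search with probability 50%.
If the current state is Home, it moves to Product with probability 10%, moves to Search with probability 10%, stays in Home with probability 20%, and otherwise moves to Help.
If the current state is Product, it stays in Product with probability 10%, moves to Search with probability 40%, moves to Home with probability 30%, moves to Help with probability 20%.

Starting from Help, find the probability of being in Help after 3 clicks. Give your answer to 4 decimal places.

Propagate the distribution vector 3 clicks from Help.
After 0 clicks: (1.0000, 0.0000, 0.0000, 0.0000)
After 1 click: (0.4000, 0.2000, 0.2000, 0.2000)
After 2 clicks: (0.3400, 0.2800, 0.2000, 0.1800)
After 3 clicks: (0.3200, 0.3000, 0.1900, 0.1900)
P(in Help after 3 clicks) = 0.3200

0.3200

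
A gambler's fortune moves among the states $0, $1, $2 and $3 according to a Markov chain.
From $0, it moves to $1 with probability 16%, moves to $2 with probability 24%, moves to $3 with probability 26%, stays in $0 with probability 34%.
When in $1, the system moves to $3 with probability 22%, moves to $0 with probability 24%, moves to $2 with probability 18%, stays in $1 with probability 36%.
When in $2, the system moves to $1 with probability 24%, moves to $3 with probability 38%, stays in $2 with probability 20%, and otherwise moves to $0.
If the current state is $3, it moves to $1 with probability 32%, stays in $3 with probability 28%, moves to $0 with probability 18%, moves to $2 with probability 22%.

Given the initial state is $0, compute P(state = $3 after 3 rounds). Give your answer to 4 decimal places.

0.2815

Propagate the distribution vector 3 rounds from $0.
After 0 rounds: (1.0000, 0.0000, 0.0000, 0.0000)
After 1 round: (0.3400, 0.1600, 0.2400, 0.2600)
After 2 rounds: (0.2440, 0.2528, 0.2156, 0.2876)
After 3 rounds: (0.2342, 0.2738, 0.2105, 0.2815)
P(in $3 after 3 rounds) = 0.2815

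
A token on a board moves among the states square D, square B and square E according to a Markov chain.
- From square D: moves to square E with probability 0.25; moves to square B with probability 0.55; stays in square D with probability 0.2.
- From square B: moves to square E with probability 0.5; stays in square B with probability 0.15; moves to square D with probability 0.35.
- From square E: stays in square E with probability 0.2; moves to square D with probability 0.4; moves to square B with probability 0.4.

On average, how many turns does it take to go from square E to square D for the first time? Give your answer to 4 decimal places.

Let t(s) be the expected number of turns to first reach square D from state s, with t(square D) = 0. Conditioning on the first turn:
t(square B) = 1 + 0.15·t(square B) + 0.5·t(square E)
t(square E) = 1 + 0.4·t(square B) + 0.2·t(square E)
Solving: t(square B) = 2.7083, t(square E) = 2.6042.
Expected turns from square E to square D: 2.6042.

2.6042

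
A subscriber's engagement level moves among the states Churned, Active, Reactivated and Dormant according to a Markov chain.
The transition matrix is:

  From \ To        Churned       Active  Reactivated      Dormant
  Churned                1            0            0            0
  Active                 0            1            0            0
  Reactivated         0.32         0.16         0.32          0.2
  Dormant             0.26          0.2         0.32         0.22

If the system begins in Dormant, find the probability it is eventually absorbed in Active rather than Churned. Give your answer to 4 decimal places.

Let h(s) be the probability of absorption at Active starting from transient state s. Then h(Active) = 1 and h(Churned) = 0. By first-step analysis:
h(Reactivated) = 0.32·0 + 0.16·1 + 0.32·h(Reactivated) + 0.2·h(Dormant)
h(Dormant) = 0.26·0 + 0.2·1 + 0.32·h(Reactivated) + 0.22·h(Dormant)
Solving: h(Reactivated) = 0.3533, h(Dormant) = 0.4014.
Starting from Dormant, the probability is 0.4014.

0.4014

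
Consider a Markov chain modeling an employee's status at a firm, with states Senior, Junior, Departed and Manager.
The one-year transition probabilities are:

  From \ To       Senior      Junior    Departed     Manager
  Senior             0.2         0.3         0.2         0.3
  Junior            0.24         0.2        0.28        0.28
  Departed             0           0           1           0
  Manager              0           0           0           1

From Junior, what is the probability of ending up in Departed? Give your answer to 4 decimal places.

0.4789

Let h(s) be the probability of absorption at Departed starting from transient state s. Then h(Departed) = 1 and h(Manager) = 0. By first-step analysis:
h(Senior) = 0.2·h(Senior) + 0.3·h(Junior) + 0.2·1 + 0.3·0
h(Junior) = 0.24·h(Senior) + 0.2·h(Junior) + 0.28·1 + 0.28·0
Solving: h(Senior) = 0.4296, h(Junior) = 0.4789.
Starting from Junior, the probability is 0.4789.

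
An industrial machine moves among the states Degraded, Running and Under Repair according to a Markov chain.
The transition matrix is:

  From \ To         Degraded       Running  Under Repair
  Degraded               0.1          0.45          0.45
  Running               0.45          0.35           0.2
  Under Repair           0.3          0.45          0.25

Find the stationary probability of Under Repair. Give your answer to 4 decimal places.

Let the stationary distribution be π with π = πP and π_1 + π_2 + π_3 = 1.
π_1 = 0.1·π_1 + 0.45·π_2 + 0.3·π_3
π_2 = 0.45·π_1 + 0.35·π_2 + 0.45·π_3
Solving with the normalization constraint gives π = (0.3011, 0.4091, 0.2898).
So the stationary probability of Under Repair is 0.2898.

0.2898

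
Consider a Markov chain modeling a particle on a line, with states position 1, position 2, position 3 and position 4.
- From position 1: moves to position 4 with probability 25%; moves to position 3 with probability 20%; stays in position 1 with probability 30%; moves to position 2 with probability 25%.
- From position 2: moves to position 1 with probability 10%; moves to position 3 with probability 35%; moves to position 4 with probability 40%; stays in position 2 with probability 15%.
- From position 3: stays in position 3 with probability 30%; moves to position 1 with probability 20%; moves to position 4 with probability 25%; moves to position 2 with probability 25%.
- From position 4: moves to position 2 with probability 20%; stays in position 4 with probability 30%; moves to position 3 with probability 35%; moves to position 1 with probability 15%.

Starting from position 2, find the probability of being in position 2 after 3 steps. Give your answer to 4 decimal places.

0.2139

Propagate the distribution vector 3 steps from position 2.
After 0 steps: (0.0000, 1.0000, 0.0000, 0.0000)
After 1 step: (0.1000, 0.1500, 0.3500, 0.4000)
After 2 steps: (0.1750, 0.2150, 0.3175, 0.2925)
After 3 steps: (0.1814, 0.2139, 0.3079, 0.2969)
P(in position 2 after 3 steps) = 0.2139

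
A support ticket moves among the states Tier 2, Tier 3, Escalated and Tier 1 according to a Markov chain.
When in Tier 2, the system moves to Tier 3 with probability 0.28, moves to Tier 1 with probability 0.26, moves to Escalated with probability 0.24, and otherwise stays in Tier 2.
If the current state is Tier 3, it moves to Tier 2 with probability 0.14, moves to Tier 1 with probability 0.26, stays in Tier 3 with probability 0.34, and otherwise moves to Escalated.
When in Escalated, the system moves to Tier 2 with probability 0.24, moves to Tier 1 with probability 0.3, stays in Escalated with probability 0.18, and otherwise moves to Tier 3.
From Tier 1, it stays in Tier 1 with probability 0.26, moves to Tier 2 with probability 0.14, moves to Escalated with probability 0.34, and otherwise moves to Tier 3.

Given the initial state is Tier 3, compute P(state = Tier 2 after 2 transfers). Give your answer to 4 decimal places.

0.1772

Propagate the distribution vector 2 transfers from Tier 3.
After 0 transfers: (0.0000, 1.0000, 0.0000, 0.0000)
After 1 transfer: (0.1400, 0.3400, 0.2600, 0.2600)
After 2 transfers: (0.1772, 0.2952, 0.2572, 0.2704)
P(in Tier 2 after 2 transfers) = 0.1772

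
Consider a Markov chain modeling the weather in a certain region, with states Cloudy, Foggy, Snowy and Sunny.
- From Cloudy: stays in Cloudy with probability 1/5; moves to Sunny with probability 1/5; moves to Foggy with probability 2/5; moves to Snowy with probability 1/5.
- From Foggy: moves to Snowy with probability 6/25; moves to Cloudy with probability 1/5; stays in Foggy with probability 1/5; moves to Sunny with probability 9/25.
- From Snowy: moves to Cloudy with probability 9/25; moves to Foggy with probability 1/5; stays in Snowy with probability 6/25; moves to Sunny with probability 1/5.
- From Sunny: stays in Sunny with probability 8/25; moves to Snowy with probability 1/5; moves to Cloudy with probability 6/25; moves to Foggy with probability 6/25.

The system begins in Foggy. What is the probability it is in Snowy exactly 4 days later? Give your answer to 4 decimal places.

Propagate the distribution vector 4 days from Foggy.
After 0 days: (0.0000, 1.0000, 0.0000, 0.0000)
After 1 day: (0.2000, 0.2000, 0.2400, 0.3600)
After 2 days: (0.2528, 0.2544, 0.2176, 0.2752)
After 3 days: (0.2458, 0.2616, 0.2189, 0.2737)
After 4 days: (0.2460, 0.2601, 0.2192, 0.2747)
P(in Snowy after 4 days) = 0.2192

0.2192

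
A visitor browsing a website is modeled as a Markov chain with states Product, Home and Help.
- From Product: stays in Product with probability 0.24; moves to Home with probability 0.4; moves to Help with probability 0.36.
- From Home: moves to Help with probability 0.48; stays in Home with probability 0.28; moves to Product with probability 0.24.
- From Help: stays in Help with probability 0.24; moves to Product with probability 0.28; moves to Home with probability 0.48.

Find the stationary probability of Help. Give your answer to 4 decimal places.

Let the stationary distribution be π with π = πP and π_1 + π_2 + π_3 = 1.
π_1 = 0.24·π_1 + 0.24·π_2 + 0.28·π_3
π_2 = 0.4·π_1 + 0.28·π_2 + 0.48·π_3
Solving with the normalization constraint gives π = (0.2545, 0.3830, 0.3625).
So the stationary probability of Help is 0.3625.

0.3625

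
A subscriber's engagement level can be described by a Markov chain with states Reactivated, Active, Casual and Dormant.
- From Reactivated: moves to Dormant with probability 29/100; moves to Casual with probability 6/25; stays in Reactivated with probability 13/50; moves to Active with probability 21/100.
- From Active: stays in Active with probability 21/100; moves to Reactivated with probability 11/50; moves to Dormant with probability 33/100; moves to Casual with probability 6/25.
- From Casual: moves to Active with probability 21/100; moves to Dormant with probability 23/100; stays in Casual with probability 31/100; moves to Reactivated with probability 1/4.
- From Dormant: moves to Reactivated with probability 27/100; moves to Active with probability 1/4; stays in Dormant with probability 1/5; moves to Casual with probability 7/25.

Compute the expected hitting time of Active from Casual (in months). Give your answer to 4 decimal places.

4.5552

Let t(s) be the expected number of months to first reach Active from state s, with t(Active) = 0. Conditioning on the first month:
t(Reactivated) = 1 + 0.26·t(Reactivated) + 0.24·t(Casual) + 0.29·t(Dormant)
t(Casual) = 1 + 0.25·t(Reactivated) + 0.31·t(Casual) + 0.23·t(Dormant)
t(Dormant) = 1 + 0.27·t(Reactivated) + 0.28·t(Casual) + 0.2·t(Dormant)
Solving: t(Reactivated) = 4.5444, t(Casual) = 4.5552, t(Dormant) = 4.3780.
Expected months from Casual to Active: 4.5552.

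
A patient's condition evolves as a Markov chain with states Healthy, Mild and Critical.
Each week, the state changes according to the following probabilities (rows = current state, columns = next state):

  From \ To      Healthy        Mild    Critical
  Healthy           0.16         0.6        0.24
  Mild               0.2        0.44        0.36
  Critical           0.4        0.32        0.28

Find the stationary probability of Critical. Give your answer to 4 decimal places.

0.3054

Let the stationary distribution be π with π = πP and π_1 + π_2 + π_3 = 1.
π_1 = 0.16·π_1 + 0.2·π_2 + 0.4·π_3
π_2 = 0.6·π_1 + 0.44·π_2 + 0.32·π_3
Solving with the normalization constraint gives π = (0.2510, 0.4435, 0.3054).
So the stationary probability of Critical is 0.3054.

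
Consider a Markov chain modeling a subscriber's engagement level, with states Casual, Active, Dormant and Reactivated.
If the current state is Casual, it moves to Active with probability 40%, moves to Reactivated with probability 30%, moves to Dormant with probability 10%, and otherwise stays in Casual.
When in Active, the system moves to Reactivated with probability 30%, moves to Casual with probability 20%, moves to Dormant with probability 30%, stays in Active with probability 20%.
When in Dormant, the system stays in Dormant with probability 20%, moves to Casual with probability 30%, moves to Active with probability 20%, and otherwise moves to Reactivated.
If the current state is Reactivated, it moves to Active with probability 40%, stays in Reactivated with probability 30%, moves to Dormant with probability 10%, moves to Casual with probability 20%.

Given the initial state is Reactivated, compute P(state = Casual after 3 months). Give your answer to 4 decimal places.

0.2190

Propagate the distribution vector 3 months from Reactivated.
After 0 months: (0.0000, 0.0000, 0.0000, 1.0000)
After 1 month: (0.2000, 0.4000, 0.1000, 0.3000)
After 2 months: (0.2100, 0.3000, 0.1900, 0.3000)
After 3 months: (0.2190, 0.3020, 0.1790, 0.3000)
P(in Casual after 3 months) = 0.2190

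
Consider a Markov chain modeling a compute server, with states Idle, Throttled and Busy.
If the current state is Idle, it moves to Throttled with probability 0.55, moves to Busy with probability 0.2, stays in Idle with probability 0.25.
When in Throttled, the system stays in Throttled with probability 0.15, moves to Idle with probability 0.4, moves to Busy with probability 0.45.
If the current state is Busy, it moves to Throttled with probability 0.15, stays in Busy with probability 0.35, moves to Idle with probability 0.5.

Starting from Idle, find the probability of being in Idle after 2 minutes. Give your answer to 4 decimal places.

Sum over the intermediate state after 1 minute:
P = P(Idle→Idle)·P(Idle→Idle) + P(Idle→Throttled)·P(Throttled→Idle) + P(Idle→Busy)·P(Busy→Idle)
  = 0.25×0.25 + 0.55×0.4 + 0.2×0.5
  = 0.0625 + 0.2200 + 0.1000 = 0.3825

0.3825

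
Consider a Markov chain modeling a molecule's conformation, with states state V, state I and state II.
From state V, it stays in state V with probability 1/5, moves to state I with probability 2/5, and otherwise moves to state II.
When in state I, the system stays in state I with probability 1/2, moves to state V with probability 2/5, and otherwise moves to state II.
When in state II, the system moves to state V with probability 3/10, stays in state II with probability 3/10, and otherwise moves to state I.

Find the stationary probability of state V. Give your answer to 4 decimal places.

Let the stationary distribution be π with π = πP and π_1 + π_2 + π_3 = 1.
π_1 = 0.2·π_1 + 0.4·π_2 + 0.3·π_3
π_2 = 0.4·π_1 + 0.5·π_2 + 0.4·π_3
Solving with the normalization constraint gives π = (0.3131, 0.4444, 0.2424).
So the stationary probability of state V is 0.3131.

0.3131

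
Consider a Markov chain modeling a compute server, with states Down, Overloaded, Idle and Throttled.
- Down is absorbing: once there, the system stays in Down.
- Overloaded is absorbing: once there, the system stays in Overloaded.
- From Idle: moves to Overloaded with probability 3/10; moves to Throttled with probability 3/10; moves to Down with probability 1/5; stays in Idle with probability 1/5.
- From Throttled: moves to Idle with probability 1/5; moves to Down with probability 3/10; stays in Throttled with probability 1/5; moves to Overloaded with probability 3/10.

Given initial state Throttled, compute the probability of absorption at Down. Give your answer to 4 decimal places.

0.4828

Let h(s) be the probability of absorption at Down starting from transient state s. Then h(Down) = 1 and h(Overloaded) = 0. By first-step analysis:
h(Idle) = 0.2·1 + 0.3·0 + 0.2·h(Idle) + 0.3·h(Throttled)
h(Throttled) = 0.3·1 + 0.3·0 + 0.2·h(Idle) + 0.2·h(Throttled)
Solving: h(Idle) = 0.4310, h(Throttled) = 0.4828.
Starting from Throttled, the probability is 0.4828.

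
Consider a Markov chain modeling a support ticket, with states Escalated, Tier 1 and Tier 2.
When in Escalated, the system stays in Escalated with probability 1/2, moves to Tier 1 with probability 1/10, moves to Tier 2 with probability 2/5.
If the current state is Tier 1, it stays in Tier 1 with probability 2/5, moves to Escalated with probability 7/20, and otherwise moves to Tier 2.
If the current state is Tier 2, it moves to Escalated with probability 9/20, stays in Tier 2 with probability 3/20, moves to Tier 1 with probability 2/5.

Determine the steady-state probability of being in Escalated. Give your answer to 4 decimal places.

0.4457

Let the stationary distribution be π with π = πP and π_1 + π_2 + π_3 = 1.
π_1 = 0.5·π_1 + 0.35·π_2 + 0.45·π_3
π_2 = 0.1·π_1 + 0.4·π_2 + 0.4·π_3
Solving with the normalization constraint gives π = (0.4457, 0.2663, 0.2880).
So the stationary probability of Escalated is 0.4457.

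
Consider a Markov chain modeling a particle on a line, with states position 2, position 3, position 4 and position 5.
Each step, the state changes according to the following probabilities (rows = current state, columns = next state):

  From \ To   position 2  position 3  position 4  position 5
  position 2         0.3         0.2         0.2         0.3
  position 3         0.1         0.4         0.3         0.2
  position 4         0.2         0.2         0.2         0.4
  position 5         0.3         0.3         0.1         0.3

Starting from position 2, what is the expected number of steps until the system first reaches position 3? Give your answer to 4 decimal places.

Let t(s) be the expected number of steps to first reach position 3 from state s, with t(position 3) = 0. Conditioning on the first step:
t(position 2) = 1 + 0.3·t(position 2) + 0.2·t(position 4) + 0.3·t(position 5)
t(position 4) = 1 + 0.2·t(position 2) + 0.2·t(position 4) + 0.4·t(position 5)
t(position 5) = 1 + 0.3·t(position 2) + 0.1·t(position 4) + 0.3·t(position 5)
Solving: t(position 2) = 4.3162, t(position 4) = 4.2735, t(position 5) = 3.8889.
Expected steps from position 2 to position 3: 4.3162.

4.3162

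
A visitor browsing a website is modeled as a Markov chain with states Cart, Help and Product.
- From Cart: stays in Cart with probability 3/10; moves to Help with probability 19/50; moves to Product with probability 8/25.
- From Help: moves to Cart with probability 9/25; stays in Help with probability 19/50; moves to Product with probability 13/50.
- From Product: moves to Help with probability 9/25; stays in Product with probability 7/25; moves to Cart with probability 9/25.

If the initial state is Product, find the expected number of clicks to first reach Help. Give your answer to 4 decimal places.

Let t(s) be the expected number of clicks to first reach Help from state s, with t(Help) = 0. Conditioning on the first click:
t(Cart) = 1 + 0.3·t(Cart) + 0.32·t(Product)
t(Product) = 1 + 0.36·t(Cart) + 0.28·t(Product)
Solving: t(Cart) = 2.6749, t(Product) = 2.7263.
Expected clicks from Product to Help: 2.7263.

2.7263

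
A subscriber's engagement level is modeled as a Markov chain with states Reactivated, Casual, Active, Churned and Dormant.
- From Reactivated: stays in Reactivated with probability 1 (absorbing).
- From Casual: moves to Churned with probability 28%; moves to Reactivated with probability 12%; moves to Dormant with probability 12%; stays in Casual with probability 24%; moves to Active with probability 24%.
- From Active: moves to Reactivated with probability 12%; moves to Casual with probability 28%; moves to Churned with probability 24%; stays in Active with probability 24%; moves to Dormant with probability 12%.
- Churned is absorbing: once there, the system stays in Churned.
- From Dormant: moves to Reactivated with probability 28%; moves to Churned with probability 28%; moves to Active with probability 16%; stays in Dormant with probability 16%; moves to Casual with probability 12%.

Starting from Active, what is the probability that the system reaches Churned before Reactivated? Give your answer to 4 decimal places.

Let h(s) be the probability of absorption at Churned starting from transient state s. Then h(Churned) = 1 and h(Reactivated) = 0. By first-step analysis:
h(Casual) = 0.12·0 + 0.24·h(Casual) + 0.24·h(Active) + 0.28·1 + 0.12·h(Dormant)
h(Active) = 0.12·0 + 0.28·h(Casual) + 0.24·h(Active) + 0.24·1 + 0.12·h(Dormant)
h(Dormant) = 0.28·0 + 0.12·h(Casual) + 0.16·h(Active) + 0.28·1 + 0.16·h(Dormant)
Solving: h(Casual) = 0.6592, h(Active) = 0.6456, h(Dormant) = 0.5505.
Starting from Active, the probability is 0.6456.

0.6456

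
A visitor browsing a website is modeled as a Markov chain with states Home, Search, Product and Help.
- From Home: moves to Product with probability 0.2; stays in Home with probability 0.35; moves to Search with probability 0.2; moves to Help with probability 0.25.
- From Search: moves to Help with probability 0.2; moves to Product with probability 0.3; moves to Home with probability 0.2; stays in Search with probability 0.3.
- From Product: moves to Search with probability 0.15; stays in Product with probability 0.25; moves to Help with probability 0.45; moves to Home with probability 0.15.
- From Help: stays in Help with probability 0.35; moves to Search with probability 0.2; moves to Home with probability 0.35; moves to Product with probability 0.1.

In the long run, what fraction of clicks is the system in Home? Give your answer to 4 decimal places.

0.2783

Let the stationary distribution be π with π = πP and π_1 + π_2 + π_3 + π_4 = 1.
π_1 = 0.35·π_1 + 0.2·π_2 + 0.15·π_3 + 0.35·π_4
π_2 = 0.2·π_1 + 0.3·π_2 + 0.15·π_3 + 0.2·π_4
π_3 = 0.2·π_1 + 0.3·π_2 + 0.25·π_3 + 0.1·π_4
Solving with the normalization constraint gives π = (0.2783, 0.2111, 0.2001, 0.3105).
So the stationary probability of Home is 0.2783.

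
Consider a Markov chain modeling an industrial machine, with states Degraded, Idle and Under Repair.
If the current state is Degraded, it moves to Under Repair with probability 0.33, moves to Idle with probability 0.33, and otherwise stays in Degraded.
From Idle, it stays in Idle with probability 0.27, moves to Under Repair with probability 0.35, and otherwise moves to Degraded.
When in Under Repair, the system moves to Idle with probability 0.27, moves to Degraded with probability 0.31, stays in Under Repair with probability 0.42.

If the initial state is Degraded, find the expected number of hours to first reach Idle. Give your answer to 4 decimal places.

3.2442

Let t(s) be the expected number of hours to first reach Idle from state s, with t(Idle) = 0. Conditioning on the first hour:
t(Degraded) = 1 + 0.34·t(Degraded) + 0.33·t(Under Repair)
t(Under Repair) = 1 + 0.31·t(Degraded) + 0.42·t(Under Repair)
Solving: t(Degraded) = 3.2442, t(Under Repair) = 3.4581.
Expected hours from Degraded to Idle: 3.2442.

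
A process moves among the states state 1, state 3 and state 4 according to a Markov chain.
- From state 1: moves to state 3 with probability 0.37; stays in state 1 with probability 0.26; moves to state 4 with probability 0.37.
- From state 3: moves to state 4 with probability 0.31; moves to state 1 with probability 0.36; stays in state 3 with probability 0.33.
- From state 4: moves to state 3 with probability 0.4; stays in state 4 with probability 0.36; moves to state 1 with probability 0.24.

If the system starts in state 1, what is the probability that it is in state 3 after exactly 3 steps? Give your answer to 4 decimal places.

Propagate the distribution vector 3 steps from state 1.
After 0 steps: (1.0000, 0.0000, 0.0000)
After 1 step: (0.2600, 0.3700, 0.3700)
After 2 steps: (0.2896, 0.3663, 0.3441)
After 3 steps: (0.2897, 0.3657, 0.3446)
P(in state 3 after 3 steps) = 0.3657

0.3657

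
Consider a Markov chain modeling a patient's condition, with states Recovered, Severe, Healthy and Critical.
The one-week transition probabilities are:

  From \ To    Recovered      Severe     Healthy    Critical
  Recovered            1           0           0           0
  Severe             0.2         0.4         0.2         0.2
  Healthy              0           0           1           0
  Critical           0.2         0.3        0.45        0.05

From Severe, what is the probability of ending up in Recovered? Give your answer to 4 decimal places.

0.4510

Let h(s) be the probability of absorption at Recovered starting from transient state s. Then h(Recovered) = 1 and h(Healthy) = 0. By first-step analysis:
h(Severe) = 0.2·1 + 0.4·h(Severe) + 0.2·0 + 0.2·h(Critical)
h(Critical) = 0.2·1 + 0.3·h(Severe) + 0.45·0 + 0.05·h(Critical)
Solving: h(Severe) = 0.4510, h(Critical) = 0.3529.
Starting from Severe, the probability is 0.4510.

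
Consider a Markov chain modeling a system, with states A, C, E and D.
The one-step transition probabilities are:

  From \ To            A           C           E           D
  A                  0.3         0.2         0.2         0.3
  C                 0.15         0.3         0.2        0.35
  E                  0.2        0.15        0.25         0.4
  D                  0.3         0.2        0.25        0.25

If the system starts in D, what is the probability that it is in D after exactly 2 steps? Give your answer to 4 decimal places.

Propagate the distribution vector 2 steps from D.
After 0 steps: (0.0000, 0.0000, 0.0000, 1.0000)
After 1 step: (0.3000, 0.2000, 0.2500, 0.2500)
After 2 steps: (0.2450, 0.2075, 0.2250, 0.3225)
P(in D after 2 steps) = 0.3225

0.3225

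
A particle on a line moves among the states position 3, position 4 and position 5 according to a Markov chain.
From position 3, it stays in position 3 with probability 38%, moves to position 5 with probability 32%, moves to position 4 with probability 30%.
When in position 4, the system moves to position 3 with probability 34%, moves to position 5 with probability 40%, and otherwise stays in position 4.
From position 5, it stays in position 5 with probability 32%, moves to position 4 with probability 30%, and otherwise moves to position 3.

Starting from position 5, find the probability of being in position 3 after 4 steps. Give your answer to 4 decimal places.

0.3685

Propagate the distribution vector 4 steps from position 5.
After 0 steps: (0.0000, 0.0000, 1.0000)
After 1 step: (0.3800, 0.3000, 0.3200)
After 2 steps: (0.3680, 0.2880, 0.3440)
After 3 steps: (0.3685, 0.2885, 0.3430)
After 4 steps: (0.3685, 0.2885, 0.3431)
P(in position 3 after 4 steps) = 0.3685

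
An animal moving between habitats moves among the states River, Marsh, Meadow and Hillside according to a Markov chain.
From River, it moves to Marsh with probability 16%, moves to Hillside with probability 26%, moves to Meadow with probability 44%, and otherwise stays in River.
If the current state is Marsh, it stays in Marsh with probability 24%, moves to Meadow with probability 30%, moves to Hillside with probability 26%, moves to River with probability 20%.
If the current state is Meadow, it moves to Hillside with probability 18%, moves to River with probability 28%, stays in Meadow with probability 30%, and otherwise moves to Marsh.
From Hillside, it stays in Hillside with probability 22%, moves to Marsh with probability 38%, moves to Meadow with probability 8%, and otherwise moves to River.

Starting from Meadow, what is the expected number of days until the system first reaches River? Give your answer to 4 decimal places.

3.7475

Let t(s) be the expected number of days to first reach River from state s, with t(River) = 0. Conditioning on the first day:
t(Marsh) = 1 + 0.24·t(Marsh) + 0.3·t(Meadow) + 0.26·t(Hillside)
t(Meadow) = 1 + 0.24·t(Marsh) + 0.3·t(Meadow) + 0.18·t(Hillside)
t(Hillside) = 1 + 0.38·t(Marsh) + 0.08·t(Meadow) + 0.22·t(Hillside)
Solving: t(Marsh) = 4.0382, t(Meadow) = 3.7475, t(Hillside) = 3.6337.
Expected days from Meadow to River: 3.7475.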